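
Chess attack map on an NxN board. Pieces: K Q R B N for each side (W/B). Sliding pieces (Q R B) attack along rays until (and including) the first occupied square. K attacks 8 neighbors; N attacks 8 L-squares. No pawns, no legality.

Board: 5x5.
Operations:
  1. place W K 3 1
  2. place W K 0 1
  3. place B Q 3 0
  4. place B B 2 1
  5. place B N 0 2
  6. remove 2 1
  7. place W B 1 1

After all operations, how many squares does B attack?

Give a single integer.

Answer: 11

Derivation:
Op 1: place WK@(3,1)
Op 2: place WK@(0,1)
Op 3: place BQ@(3,0)
Op 4: place BB@(2,1)
Op 5: place BN@(0,2)
Op 6: remove (2,1)
Op 7: place WB@(1,1)
Per-piece attacks for B:
  BN@(0,2): attacks (1,4) (2,3) (1,0) (2,1)
  BQ@(3,0): attacks (3,1) (4,0) (2,0) (1,0) (0,0) (4,1) (2,1) (1,2) (0,3) [ray(0,1) blocked at (3,1)]
Union (11 distinct): (0,0) (0,3) (1,0) (1,2) (1,4) (2,0) (2,1) (2,3) (3,1) (4,0) (4,1)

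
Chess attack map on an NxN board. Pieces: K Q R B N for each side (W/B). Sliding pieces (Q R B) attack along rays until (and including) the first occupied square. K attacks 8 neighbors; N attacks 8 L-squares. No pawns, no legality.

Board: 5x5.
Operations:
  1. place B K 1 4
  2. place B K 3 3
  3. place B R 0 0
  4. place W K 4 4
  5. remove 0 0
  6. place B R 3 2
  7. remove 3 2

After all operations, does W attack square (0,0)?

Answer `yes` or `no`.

Op 1: place BK@(1,4)
Op 2: place BK@(3,3)
Op 3: place BR@(0,0)
Op 4: place WK@(4,4)
Op 5: remove (0,0)
Op 6: place BR@(3,2)
Op 7: remove (3,2)
Per-piece attacks for W:
  WK@(4,4): attacks (4,3) (3,4) (3,3)
W attacks (0,0): no

Answer: no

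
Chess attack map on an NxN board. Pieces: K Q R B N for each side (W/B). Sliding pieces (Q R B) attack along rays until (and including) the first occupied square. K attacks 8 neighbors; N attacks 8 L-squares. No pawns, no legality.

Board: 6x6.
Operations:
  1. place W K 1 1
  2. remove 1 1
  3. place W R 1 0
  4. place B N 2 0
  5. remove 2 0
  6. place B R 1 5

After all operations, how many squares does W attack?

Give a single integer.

Answer: 10

Derivation:
Op 1: place WK@(1,1)
Op 2: remove (1,1)
Op 3: place WR@(1,0)
Op 4: place BN@(2,0)
Op 5: remove (2,0)
Op 6: place BR@(1,5)
Per-piece attacks for W:
  WR@(1,0): attacks (1,1) (1,2) (1,3) (1,4) (1,5) (2,0) (3,0) (4,0) (5,0) (0,0) [ray(0,1) blocked at (1,5)]
Union (10 distinct): (0,0) (1,1) (1,2) (1,3) (1,4) (1,5) (2,0) (3,0) (4,0) (5,0)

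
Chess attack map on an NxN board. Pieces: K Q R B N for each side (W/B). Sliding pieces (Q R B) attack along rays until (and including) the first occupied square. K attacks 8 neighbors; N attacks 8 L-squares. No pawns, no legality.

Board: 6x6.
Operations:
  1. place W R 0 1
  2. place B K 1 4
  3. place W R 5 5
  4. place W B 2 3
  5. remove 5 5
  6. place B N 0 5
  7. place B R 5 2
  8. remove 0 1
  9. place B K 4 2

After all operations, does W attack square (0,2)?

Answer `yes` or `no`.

Op 1: place WR@(0,1)
Op 2: place BK@(1,4)
Op 3: place WR@(5,5)
Op 4: place WB@(2,3)
Op 5: remove (5,5)
Op 6: place BN@(0,5)
Op 7: place BR@(5,2)
Op 8: remove (0,1)
Op 9: place BK@(4,2)
Per-piece attacks for W:
  WB@(2,3): attacks (3,4) (4,5) (3,2) (4,1) (5,0) (1,4) (1,2) (0,1) [ray(-1,1) blocked at (1,4)]
W attacks (0,2): no

Answer: no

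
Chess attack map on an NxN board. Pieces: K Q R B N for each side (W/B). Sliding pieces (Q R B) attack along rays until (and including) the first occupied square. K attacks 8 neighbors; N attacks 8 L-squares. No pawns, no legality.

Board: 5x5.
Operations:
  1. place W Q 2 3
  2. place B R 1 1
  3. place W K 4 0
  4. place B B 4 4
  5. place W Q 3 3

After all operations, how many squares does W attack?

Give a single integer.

Op 1: place WQ@(2,3)
Op 2: place BR@(1,1)
Op 3: place WK@(4,0)
Op 4: place BB@(4,4)
Op 5: place WQ@(3,3)
Per-piece attacks for W:
  WQ@(2,3): attacks (2,4) (2,2) (2,1) (2,0) (3,3) (1,3) (0,3) (3,4) (3,2) (4,1) (1,4) (1,2) (0,1) [ray(1,0) blocked at (3,3)]
  WQ@(3,3): attacks (3,4) (3,2) (3,1) (3,0) (4,3) (2,3) (4,4) (4,2) (2,4) (2,2) (1,1) [ray(-1,0) blocked at (2,3); ray(1,1) blocked at (4,4); ray(-1,-1) blocked at (1,1)]
  WK@(4,0): attacks (4,1) (3,0) (3,1)
Union (20 distinct): (0,1) (0,3) (1,1) (1,2) (1,3) (1,4) (2,0) (2,1) (2,2) (2,3) (2,4) (3,0) (3,1) (3,2) (3,3) (3,4) (4,1) (4,2) (4,3) (4,4)

Answer: 20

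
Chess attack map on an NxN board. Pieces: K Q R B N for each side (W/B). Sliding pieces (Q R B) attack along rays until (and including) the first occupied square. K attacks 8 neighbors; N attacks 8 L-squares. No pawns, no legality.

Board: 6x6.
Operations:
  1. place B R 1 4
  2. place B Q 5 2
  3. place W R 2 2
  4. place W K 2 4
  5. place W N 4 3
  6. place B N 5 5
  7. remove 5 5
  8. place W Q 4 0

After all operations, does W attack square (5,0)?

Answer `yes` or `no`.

Answer: yes

Derivation:
Op 1: place BR@(1,4)
Op 2: place BQ@(5,2)
Op 3: place WR@(2,2)
Op 4: place WK@(2,4)
Op 5: place WN@(4,3)
Op 6: place BN@(5,5)
Op 7: remove (5,5)
Op 8: place WQ@(4,0)
Per-piece attacks for W:
  WR@(2,2): attacks (2,3) (2,4) (2,1) (2,0) (3,2) (4,2) (5,2) (1,2) (0,2) [ray(0,1) blocked at (2,4); ray(1,0) blocked at (5,2)]
  WK@(2,4): attacks (2,5) (2,3) (3,4) (1,4) (3,5) (3,3) (1,5) (1,3)
  WQ@(4,0): attacks (4,1) (4,2) (4,3) (5,0) (3,0) (2,0) (1,0) (0,0) (5,1) (3,1) (2,2) [ray(0,1) blocked at (4,3); ray(-1,1) blocked at (2,2)]
  WN@(4,3): attacks (5,5) (3,5) (2,4) (5,1) (3,1) (2,2)
W attacks (5,0): yes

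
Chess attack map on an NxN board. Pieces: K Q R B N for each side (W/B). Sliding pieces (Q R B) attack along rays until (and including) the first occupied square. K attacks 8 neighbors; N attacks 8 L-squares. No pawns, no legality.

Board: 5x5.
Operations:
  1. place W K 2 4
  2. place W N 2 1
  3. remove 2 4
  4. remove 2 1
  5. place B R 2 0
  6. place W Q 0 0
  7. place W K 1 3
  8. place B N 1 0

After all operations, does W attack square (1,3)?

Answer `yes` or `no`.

Op 1: place WK@(2,4)
Op 2: place WN@(2,1)
Op 3: remove (2,4)
Op 4: remove (2,1)
Op 5: place BR@(2,0)
Op 6: place WQ@(0,0)
Op 7: place WK@(1,3)
Op 8: place BN@(1,0)
Per-piece attacks for W:
  WQ@(0,0): attacks (0,1) (0,2) (0,3) (0,4) (1,0) (1,1) (2,2) (3,3) (4,4) [ray(1,0) blocked at (1,0)]
  WK@(1,3): attacks (1,4) (1,2) (2,3) (0,3) (2,4) (2,2) (0,4) (0,2)
W attacks (1,3): no

Answer: no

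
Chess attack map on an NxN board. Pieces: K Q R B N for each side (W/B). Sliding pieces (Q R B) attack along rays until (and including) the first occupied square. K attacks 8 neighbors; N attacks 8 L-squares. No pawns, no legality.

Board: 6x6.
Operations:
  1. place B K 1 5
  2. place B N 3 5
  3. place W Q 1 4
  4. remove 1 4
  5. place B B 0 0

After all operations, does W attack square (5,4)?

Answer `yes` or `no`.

Op 1: place BK@(1,5)
Op 2: place BN@(3,5)
Op 3: place WQ@(1,4)
Op 4: remove (1,4)
Op 5: place BB@(0,0)
Per-piece attacks for W:
W attacks (5,4): no

Answer: no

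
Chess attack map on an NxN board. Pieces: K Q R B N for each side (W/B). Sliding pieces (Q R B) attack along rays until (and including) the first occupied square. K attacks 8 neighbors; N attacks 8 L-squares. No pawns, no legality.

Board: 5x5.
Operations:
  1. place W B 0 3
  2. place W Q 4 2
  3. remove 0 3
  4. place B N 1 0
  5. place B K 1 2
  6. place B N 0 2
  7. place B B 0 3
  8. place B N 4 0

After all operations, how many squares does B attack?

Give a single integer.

Answer: 13

Derivation:
Op 1: place WB@(0,3)
Op 2: place WQ@(4,2)
Op 3: remove (0,3)
Op 4: place BN@(1,0)
Op 5: place BK@(1,2)
Op 6: place BN@(0,2)
Op 7: place BB@(0,3)
Op 8: place BN@(4,0)
Per-piece attacks for B:
  BN@(0,2): attacks (1,4) (2,3) (1,0) (2,1)
  BB@(0,3): attacks (1,4) (1,2) [ray(1,-1) blocked at (1,2)]
  BN@(1,0): attacks (2,2) (3,1) (0,2)
  BK@(1,2): attacks (1,3) (1,1) (2,2) (0,2) (2,3) (2,1) (0,3) (0,1)
  BN@(4,0): attacks (3,2) (2,1)
Union (13 distinct): (0,1) (0,2) (0,3) (1,0) (1,1) (1,2) (1,3) (1,4) (2,1) (2,2) (2,3) (3,1) (3,2)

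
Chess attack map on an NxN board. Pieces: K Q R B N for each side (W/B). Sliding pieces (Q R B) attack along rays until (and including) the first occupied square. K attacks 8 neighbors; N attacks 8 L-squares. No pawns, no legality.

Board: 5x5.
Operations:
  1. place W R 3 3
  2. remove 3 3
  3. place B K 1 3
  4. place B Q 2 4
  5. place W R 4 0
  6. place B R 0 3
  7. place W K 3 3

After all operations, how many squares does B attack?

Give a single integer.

Op 1: place WR@(3,3)
Op 2: remove (3,3)
Op 3: place BK@(1,3)
Op 4: place BQ@(2,4)
Op 5: place WR@(4,0)
Op 6: place BR@(0,3)
Op 7: place WK@(3,3)
Per-piece attacks for B:
  BR@(0,3): attacks (0,4) (0,2) (0,1) (0,0) (1,3) [ray(1,0) blocked at (1,3)]
  BK@(1,3): attacks (1,4) (1,2) (2,3) (0,3) (2,4) (2,2) (0,4) (0,2)
  BQ@(2,4): attacks (2,3) (2,2) (2,1) (2,0) (3,4) (4,4) (1,4) (0,4) (3,3) (1,3) [ray(1,-1) blocked at (3,3); ray(-1,-1) blocked at (1,3)]
Union (16 distinct): (0,0) (0,1) (0,2) (0,3) (0,4) (1,2) (1,3) (1,4) (2,0) (2,1) (2,2) (2,3) (2,4) (3,3) (3,4) (4,4)

Answer: 16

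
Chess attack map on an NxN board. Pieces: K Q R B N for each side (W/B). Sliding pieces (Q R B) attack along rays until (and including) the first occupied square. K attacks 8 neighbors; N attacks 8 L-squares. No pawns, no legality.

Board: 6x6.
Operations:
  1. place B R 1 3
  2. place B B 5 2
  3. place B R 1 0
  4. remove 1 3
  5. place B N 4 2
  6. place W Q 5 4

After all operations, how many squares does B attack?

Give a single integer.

Answer: 17

Derivation:
Op 1: place BR@(1,3)
Op 2: place BB@(5,2)
Op 3: place BR@(1,0)
Op 4: remove (1,3)
Op 5: place BN@(4,2)
Op 6: place WQ@(5,4)
Per-piece attacks for B:
  BR@(1,0): attacks (1,1) (1,2) (1,3) (1,4) (1,5) (2,0) (3,0) (4,0) (5,0) (0,0)
  BN@(4,2): attacks (5,4) (3,4) (2,3) (5,0) (3,0) (2,1)
  BB@(5,2): attacks (4,3) (3,4) (2,5) (4,1) (3,0)
Union (17 distinct): (0,0) (1,1) (1,2) (1,3) (1,4) (1,5) (2,0) (2,1) (2,3) (2,5) (3,0) (3,4) (4,0) (4,1) (4,3) (5,0) (5,4)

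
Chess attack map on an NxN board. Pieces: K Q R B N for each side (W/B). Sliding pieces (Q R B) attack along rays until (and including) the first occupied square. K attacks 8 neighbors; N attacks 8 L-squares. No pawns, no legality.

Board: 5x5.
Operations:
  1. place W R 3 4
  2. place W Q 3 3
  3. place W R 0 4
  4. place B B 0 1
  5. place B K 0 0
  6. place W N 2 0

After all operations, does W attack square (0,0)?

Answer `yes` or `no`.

Op 1: place WR@(3,4)
Op 2: place WQ@(3,3)
Op 3: place WR@(0,4)
Op 4: place BB@(0,1)
Op 5: place BK@(0,0)
Op 6: place WN@(2,0)
Per-piece attacks for W:
  WR@(0,4): attacks (0,3) (0,2) (0,1) (1,4) (2,4) (3,4) [ray(0,-1) blocked at (0,1); ray(1,0) blocked at (3,4)]
  WN@(2,0): attacks (3,2) (4,1) (1,2) (0,1)
  WQ@(3,3): attacks (3,4) (3,2) (3,1) (3,0) (4,3) (2,3) (1,3) (0,3) (4,4) (4,2) (2,4) (2,2) (1,1) (0,0) [ray(0,1) blocked at (3,4); ray(-1,-1) blocked at (0,0)]
  WR@(3,4): attacks (3,3) (4,4) (2,4) (1,4) (0,4) [ray(0,-1) blocked at (3,3); ray(-1,0) blocked at (0,4)]
W attacks (0,0): yes

Answer: yes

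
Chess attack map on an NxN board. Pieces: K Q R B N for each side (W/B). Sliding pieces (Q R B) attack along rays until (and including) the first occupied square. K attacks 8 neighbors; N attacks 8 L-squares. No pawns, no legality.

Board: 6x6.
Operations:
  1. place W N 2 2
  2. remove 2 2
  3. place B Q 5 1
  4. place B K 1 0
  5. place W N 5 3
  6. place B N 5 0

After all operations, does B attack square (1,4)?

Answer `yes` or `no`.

Op 1: place WN@(2,2)
Op 2: remove (2,2)
Op 3: place BQ@(5,1)
Op 4: place BK@(1,0)
Op 5: place WN@(5,3)
Op 6: place BN@(5,0)
Per-piece attacks for B:
  BK@(1,0): attacks (1,1) (2,0) (0,0) (2,1) (0,1)
  BN@(5,0): attacks (4,2) (3,1)
  BQ@(5,1): attacks (5,2) (5,3) (5,0) (4,1) (3,1) (2,1) (1,1) (0,1) (4,2) (3,3) (2,4) (1,5) (4,0) [ray(0,1) blocked at (5,3); ray(0,-1) blocked at (5,0)]
B attacks (1,4): no

Answer: no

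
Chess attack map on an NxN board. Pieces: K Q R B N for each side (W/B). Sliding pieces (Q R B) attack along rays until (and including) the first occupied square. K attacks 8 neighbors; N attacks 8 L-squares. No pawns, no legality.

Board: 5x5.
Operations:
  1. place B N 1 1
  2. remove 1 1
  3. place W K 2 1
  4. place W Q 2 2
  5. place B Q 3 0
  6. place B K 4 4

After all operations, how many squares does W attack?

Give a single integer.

Op 1: place BN@(1,1)
Op 2: remove (1,1)
Op 3: place WK@(2,1)
Op 4: place WQ@(2,2)
Op 5: place BQ@(3,0)
Op 6: place BK@(4,4)
Per-piece attacks for W:
  WK@(2,1): attacks (2,2) (2,0) (3,1) (1,1) (3,2) (3,0) (1,2) (1,0)
  WQ@(2,2): attacks (2,3) (2,4) (2,1) (3,2) (4,2) (1,2) (0,2) (3,3) (4,4) (3,1) (4,0) (1,3) (0,4) (1,1) (0,0) [ray(0,-1) blocked at (2,1); ray(1,1) blocked at (4,4)]
Union (19 distinct): (0,0) (0,2) (0,4) (1,0) (1,1) (1,2) (1,3) (2,0) (2,1) (2,2) (2,3) (2,4) (3,0) (3,1) (3,2) (3,3) (4,0) (4,2) (4,4)

Answer: 19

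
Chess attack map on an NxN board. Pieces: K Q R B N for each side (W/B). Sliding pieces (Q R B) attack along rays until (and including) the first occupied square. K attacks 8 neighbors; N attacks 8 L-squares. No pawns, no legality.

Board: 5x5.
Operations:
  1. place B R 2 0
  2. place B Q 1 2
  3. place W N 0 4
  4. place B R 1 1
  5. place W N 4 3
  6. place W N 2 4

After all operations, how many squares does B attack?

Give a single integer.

Answer: 20

Derivation:
Op 1: place BR@(2,0)
Op 2: place BQ@(1,2)
Op 3: place WN@(0,4)
Op 4: place BR@(1,1)
Op 5: place WN@(4,3)
Op 6: place WN@(2,4)
Per-piece attacks for B:
  BR@(1,1): attacks (1,2) (1,0) (2,1) (3,1) (4,1) (0,1) [ray(0,1) blocked at (1,2)]
  BQ@(1,2): attacks (1,3) (1,4) (1,1) (2,2) (3,2) (4,2) (0,2) (2,3) (3,4) (2,1) (3,0) (0,3) (0,1) [ray(0,-1) blocked at (1,1)]
  BR@(2,0): attacks (2,1) (2,2) (2,3) (2,4) (3,0) (4,0) (1,0) (0,0) [ray(0,1) blocked at (2,4)]
Union (20 distinct): (0,0) (0,1) (0,2) (0,3) (1,0) (1,1) (1,2) (1,3) (1,4) (2,1) (2,2) (2,3) (2,4) (3,0) (3,1) (3,2) (3,4) (4,0) (4,1) (4,2)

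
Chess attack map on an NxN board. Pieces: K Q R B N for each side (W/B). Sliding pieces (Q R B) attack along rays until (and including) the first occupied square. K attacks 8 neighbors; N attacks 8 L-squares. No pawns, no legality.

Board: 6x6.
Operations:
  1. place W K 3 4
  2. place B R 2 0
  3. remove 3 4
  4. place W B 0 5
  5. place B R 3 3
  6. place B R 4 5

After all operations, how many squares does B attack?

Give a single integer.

Op 1: place WK@(3,4)
Op 2: place BR@(2,0)
Op 3: remove (3,4)
Op 4: place WB@(0,5)
Op 5: place BR@(3,3)
Op 6: place BR@(4,5)
Per-piece attacks for B:
  BR@(2,0): attacks (2,1) (2,2) (2,3) (2,4) (2,5) (3,0) (4,0) (5,0) (1,0) (0,0)
  BR@(3,3): attacks (3,4) (3,5) (3,2) (3,1) (3,0) (4,3) (5,3) (2,3) (1,3) (0,3)
  BR@(4,5): attacks (4,4) (4,3) (4,2) (4,1) (4,0) (5,5) (3,5) (2,5) (1,5) (0,5) [ray(-1,0) blocked at (0,5)]
Union (24 distinct): (0,0) (0,3) (0,5) (1,0) (1,3) (1,5) (2,1) (2,2) (2,3) (2,4) (2,5) (3,0) (3,1) (3,2) (3,4) (3,5) (4,0) (4,1) (4,2) (4,3) (4,4) (5,0) (5,3) (5,5)

Answer: 24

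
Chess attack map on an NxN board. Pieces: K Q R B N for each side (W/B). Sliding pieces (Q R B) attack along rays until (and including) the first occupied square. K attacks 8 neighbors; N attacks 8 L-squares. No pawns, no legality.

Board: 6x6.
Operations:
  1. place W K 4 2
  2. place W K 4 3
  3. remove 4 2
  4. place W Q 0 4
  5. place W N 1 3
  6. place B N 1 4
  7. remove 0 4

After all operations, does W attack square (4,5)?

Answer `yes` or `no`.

Answer: no

Derivation:
Op 1: place WK@(4,2)
Op 2: place WK@(4,3)
Op 3: remove (4,2)
Op 4: place WQ@(0,4)
Op 5: place WN@(1,3)
Op 6: place BN@(1,4)
Op 7: remove (0,4)
Per-piece attacks for W:
  WN@(1,3): attacks (2,5) (3,4) (0,5) (2,1) (3,2) (0,1)
  WK@(4,3): attacks (4,4) (4,2) (5,3) (3,3) (5,4) (5,2) (3,4) (3,2)
W attacks (4,5): no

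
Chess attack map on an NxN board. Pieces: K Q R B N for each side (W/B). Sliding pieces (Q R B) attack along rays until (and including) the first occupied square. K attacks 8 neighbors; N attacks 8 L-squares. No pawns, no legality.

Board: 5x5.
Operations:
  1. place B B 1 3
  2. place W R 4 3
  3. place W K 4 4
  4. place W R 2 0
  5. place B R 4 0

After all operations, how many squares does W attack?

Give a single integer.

Op 1: place BB@(1,3)
Op 2: place WR@(4,3)
Op 3: place WK@(4,4)
Op 4: place WR@(2,0)
Op 5: place BR@(4,0)
Per-piece attacks for W:
  WR@(2,0): attacks (2,1) (2,2) (2,3) (2,4) (3,0) (4,0) (1,0) (0,0) [ray(1,0) blocked at (4,0)]
  WR@(4,3): attacks (4,4) (4,2) (4,1) (4,0) (3,3) (2,3) (1,3) [ray(0,1) blocked at (4,4); ray(0,-1) blocked at (4,0); ray(-1,0) blocked at (1,3)]
  WK@(4,4): attacks (4,3) (3,4) (3,3)
Union (15 distinct): (0,0) (1,0) (1,3) (2,1) (2,2) (2,3) (2,4) (3,0) (3,3) (3,4) (4,0) (4,1) (4,2) (4,3) (4,4)

Answer: 15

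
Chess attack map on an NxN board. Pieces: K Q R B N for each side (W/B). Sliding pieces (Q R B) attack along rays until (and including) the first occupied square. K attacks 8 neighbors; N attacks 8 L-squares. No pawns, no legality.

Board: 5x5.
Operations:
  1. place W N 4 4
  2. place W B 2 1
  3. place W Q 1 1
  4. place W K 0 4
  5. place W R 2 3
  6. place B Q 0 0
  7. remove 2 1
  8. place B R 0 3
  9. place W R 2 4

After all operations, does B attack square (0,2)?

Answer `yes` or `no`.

Op 1: place WN@(4,4)
Op 2: place WB@(2,1)
Op 3: place WQ@(1,1)
Op 4: place WK@(0,4)
Op 5: place WR@(2,3)
Op 6: place BQ@(0,0)
Op 7: remove (2,1)
Op 8: place BR@(0,3)
Op 9: place WR@(2,4)
Per-piece attacks for B:
  BQ@(0,0): attacks (0,1) (0,2) (0,3) (1,0) (2,0) (3,0) (4,0) (1,1) [ray(0,1) blocked at (0,3); ray(1,1) blocked at (1,1)]
  BR@(0,3): attacks (0,4) (0,2) (0,1) (0,0) (1,3) (2,3) [ray(0,1) blocked at (0,4); ray(0,-1) blocked at (0,0); ray(1,0) blocked at (2,3)]
B attacks (0,2): yes

Answer: yes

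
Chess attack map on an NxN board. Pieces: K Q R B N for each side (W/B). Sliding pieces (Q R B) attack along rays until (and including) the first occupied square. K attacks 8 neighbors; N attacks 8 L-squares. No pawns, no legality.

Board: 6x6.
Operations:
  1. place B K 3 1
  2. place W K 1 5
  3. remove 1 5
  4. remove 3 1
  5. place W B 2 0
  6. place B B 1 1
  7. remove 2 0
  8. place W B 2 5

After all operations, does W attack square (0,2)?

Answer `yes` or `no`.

Answer: no

Derivation:
Op 1: place BK@(3,1)
Op 2: place WK@(1,5)
Op 3: remove (1,5)
Op 4: remove (3,1)
Op 5: place WB@(2,0)
Op 6: place BB@(1,1)
Op 7: remove (2,0)
Op 8: place WB@(2,5)
Per-piece attacks for W:
  WB@(2,5): attacks (3,4) (4,3) (5,2) (1,4) (0,3)
W attacks (0,2): no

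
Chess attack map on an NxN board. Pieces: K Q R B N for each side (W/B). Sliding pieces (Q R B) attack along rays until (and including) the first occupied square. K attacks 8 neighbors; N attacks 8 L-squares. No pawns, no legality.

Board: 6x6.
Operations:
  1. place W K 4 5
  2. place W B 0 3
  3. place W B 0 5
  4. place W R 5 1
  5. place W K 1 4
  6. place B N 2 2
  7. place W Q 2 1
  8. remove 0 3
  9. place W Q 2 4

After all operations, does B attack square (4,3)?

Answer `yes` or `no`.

Op 1: place WK@(4,5)
Op 2: place WB@(0,3)
Op 3: place WB@(0,5)
Op 4: place WR@(5,1)
Op 5: place WK@(1,4)
Op 6: place BN@(2,2)
Op 7: place WQ@(2,1)
Op 8: remove (0,3)
Op 9: place WQ@(2,4)
Per-piece attacks for B:
  BN@(2,2): attacks (3,4) (4,3) (1,4) (0,3) (3,0) (4,1) (1,0) (0,1)
B attacks (4,3): yes

Answer: yes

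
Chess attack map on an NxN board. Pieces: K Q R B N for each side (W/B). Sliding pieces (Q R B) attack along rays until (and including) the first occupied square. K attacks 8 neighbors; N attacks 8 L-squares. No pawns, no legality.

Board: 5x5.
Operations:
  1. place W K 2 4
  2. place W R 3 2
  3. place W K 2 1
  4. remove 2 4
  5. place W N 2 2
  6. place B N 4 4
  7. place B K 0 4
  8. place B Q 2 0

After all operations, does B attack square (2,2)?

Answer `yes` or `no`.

Op 1: place WK@(2,4)
Op 2: place WR@(3,2)
Op 3: place WK@(2,1)
Op 4: remove (2,4)
Op 5: place WN@(2,2)
Op 6: place BN@(4,4)
Op 7: place BK@(0,4)
Op 8: place BQ@(2,0)
Per-piece attacks for B:
  BK@(0,4): attacks (0,3) (1,4) (1,3)
  BQ@(2,0): attacks (2,1) (3,0) (4,0) (1,0) (0,0) (3,1) (4,2) (1,1) (0,2) [ray(0,1) blocked at (2,1)]
  BN@(4,4): attacks (3,2) (2,3)
B attacks (2,2): no

Answer: no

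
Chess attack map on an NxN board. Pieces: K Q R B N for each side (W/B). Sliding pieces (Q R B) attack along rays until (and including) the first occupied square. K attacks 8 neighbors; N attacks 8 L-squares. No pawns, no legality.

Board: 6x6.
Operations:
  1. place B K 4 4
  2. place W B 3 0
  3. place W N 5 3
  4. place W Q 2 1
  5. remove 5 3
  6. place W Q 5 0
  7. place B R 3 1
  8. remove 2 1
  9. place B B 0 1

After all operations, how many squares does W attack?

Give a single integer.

Op 1: place BK@(4,4)
Op 2: place WB@(3,0)
Op 3: place WN@(5,3)
Op 4: place WQ@(2,1)
Op 5: remove (5,3)
Op 6: place WQ@(5,0)
Op 7: place BR@(3,1)
Op 8: remove (2,1)
Op 9: place BB@(0,1)
Per-piece attacks for W:
  WB@(3,0): attacks (4,1) (5,2) (2,1) (1,2) (0,3)
  WQ@(5,0): attacks (5,1) (5,2) (5,3) (5,4) (5,5) (4,0) (3,0) (4,1) (3,2) (2,3) (1,4) (0,5) [ray(-1,0) blocked at (3,0)]
Union (15 distinct): (0,3) (0,5) (1,2) (1,4) (2,1) (2,3) (3,0) (3,2) (4,0) (4,1) (5,1) (5,2) (5,3) (5,4) (5,5)

Answer: 15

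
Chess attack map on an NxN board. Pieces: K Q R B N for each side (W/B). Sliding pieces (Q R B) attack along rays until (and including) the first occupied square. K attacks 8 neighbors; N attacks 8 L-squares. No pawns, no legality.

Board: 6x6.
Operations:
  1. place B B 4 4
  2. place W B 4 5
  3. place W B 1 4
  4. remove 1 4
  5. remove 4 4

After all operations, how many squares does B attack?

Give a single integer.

Op 1: place BB@(4,4)
Op 2: place WB@(4,5)
Op 3: place WB@(1,4)
Op 4: remove (1,4)
Op 5: remove (4,4)
Per-piece attacks for B:
Union (0 distinct): (none)

Answer: 0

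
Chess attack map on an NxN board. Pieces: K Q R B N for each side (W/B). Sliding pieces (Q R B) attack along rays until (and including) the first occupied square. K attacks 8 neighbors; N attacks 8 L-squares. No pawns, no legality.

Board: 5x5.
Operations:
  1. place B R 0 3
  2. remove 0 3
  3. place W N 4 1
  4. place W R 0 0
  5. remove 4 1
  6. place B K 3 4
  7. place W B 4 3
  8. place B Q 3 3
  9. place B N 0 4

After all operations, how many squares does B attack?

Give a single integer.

Answer: 16

Derivation:
Op 1: place BR@(0,3)
Op 2: remove (0,3)
Op 3: place WN@(4,1)
Op 4: place WR@(0,0)
Op 5: remove (4,1)
Op 6: place BK@(3,4)
Op 7: place WB@(4,3)
Op 8: place BQ@(3,3)
Op 9: place BN@(0,4)
Per-piece attacks for B:
  BN@(0,4): attacks (1,2) (2,3)
  BQ@(3,3): attacks (3,4) (3,2) (3,1) (3,0) (4,3) (2,3) (1,3) (0,3) (4,4) (4,2) (2,4) (2,2) (1,1) (0,0) [ray(0,1) blocked at (3,4); ray(1,0) blocked at (4,3); ray(-1,-1) blocked at (0,0)]
  BK@(3,4): attacks (3,3) (4,4) (2,4) (4,3) (2,3)
Union (16 distinct): (0,0) (0,3) (1,1) (1,2) (1,3) (2,2) (2,3) (2,4) (3,0) (3,1) (3,2) (3,3) (3,4) (4,2) (4,3) (4,4)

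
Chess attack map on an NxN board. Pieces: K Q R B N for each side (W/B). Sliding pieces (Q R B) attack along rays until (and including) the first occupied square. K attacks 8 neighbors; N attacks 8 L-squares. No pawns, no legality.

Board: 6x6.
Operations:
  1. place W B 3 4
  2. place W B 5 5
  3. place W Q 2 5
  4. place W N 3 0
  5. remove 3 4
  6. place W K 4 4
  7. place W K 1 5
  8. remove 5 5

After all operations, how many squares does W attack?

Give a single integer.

Op 1: place WB@(3,4)
Op 2: place WB@(5,5)
Op 3: place WQ@(2,5)
Op 4: place WN@(3,0)
Op 5: remove (3,4)
Op 6: place WK@(4,4)
Op 7: place WK@(1,5)
Op 8: remove (5,5)
Per-piece attacks for W:
  WK@(1,5): attacks (1,4) (2,5) (0,5) (2,4) (0,4)
  WQ@(2,5): attacks (2,4) (2,3) (2,2) (2,1) (2,0) (3,5) (4,5) (5,5) (1,5) (3,4) (4,3) (5,2) (1,4) (0,3) [ray(-1,0) blocked at (1,5)]
  WN@(3,0): attacks (4,2) (5,1) (2,2) (1,1)
  WK@(4,4): attacks (4,5) (4,3) (5,4) (3,4) (5,5) (5,3) (3,5) (3,3)
Union (23 distinct): (0,3) (0,4) (0,5) (1,1) (1,4) (1,5) (2,0) (2,1) (2,2) (2,3) (2,4) (2,5) (3,3) (3,4) (3,5) (4,2) (4,3) (4,5) (5,1) (5,2) (5,3) (5,4) (5,5)

Answer: 23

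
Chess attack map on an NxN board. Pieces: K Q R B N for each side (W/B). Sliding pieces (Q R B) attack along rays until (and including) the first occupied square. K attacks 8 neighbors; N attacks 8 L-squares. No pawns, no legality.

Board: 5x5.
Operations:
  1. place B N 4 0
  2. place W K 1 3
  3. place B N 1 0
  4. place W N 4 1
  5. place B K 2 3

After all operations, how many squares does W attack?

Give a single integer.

Answer: 10

Derivation:
Op 1: place BN@(4,0)
Op 2: place WK@(1,3)
Op 3: place BN@(1,0)
Op 4: place WN@(4,1)
Op 5: place BK@(2,3)
Per-piece attacks for W:
  WK@(1,3): attacks (1,4) (1,2) (2,3) (0,3) (2,4) (2,2) (0,4) (0,2)
  WN@(4,1): attacks (3,3) (2,2) (2,0)
Union (10 distinct): (0,2) (0,3) (0,4) (1,2) (1,4) (2,0) (2,2) (2,3) (2,4) (3,3)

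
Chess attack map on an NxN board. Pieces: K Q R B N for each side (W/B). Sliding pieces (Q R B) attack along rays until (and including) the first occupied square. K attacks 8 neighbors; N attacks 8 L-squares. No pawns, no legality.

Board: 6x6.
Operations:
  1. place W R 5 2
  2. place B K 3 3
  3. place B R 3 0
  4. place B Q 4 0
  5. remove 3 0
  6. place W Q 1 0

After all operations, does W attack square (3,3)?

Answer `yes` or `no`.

Op 1: place WR@(5,2)
Op 2: place BK@(3,3)
Op 3: place BR@(3,0)
Op 4: place BQ@(4,0)
Op 5: remove (3,0)
Op 6: place WQ@(1,0)
Per-piece attacks for W:
  WQ@(1,0): attacks (1,1) (1,2) (1,3) (1,4) (1,5) (2,0) (3,0) (4,0) (0,0) (2,1) (3,2) (4,3) (5,4) (0,1) [ray(1,0) blocked at (4,0)]
  WR@(5,2): attacks (5,3) (5,4) (5,5) (5,1) (5,0) (4,2) (3,2) (2,2) (1,2) (0,2)
W attacks (3,3): no

Answer: no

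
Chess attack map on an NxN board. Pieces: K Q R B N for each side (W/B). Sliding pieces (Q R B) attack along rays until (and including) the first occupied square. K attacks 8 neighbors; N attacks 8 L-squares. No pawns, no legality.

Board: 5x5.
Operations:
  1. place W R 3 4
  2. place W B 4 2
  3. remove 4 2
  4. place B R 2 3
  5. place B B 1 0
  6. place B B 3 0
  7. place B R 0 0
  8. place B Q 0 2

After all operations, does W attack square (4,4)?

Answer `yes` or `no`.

Answer: yes

Derivation:
Op 1: place WR@(3,4)
Op 2: place WB@(4,2)
Op 3: remove (4,2)
Op 4: place BR@(2,3)
Op 5: place BB@(1,0)
Op 6: place BB@(3,0)
Op 7: place BR@(0,0)
Op 8: place BQ@(0,2)
Per-piece attacks for W:
  WR@(3,4): attacks (3,3) (3,2) (3,1) (3,0) (4,4) (2,4) (1,4) (0,4) [ray(0,-1) blocked at (3,0)]
W attacks (4,4): yes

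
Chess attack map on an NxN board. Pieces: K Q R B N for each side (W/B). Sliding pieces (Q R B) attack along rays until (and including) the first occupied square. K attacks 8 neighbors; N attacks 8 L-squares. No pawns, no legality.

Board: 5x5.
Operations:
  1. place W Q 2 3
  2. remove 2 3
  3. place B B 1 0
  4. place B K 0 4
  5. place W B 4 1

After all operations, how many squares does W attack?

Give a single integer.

Answer: 4

Derivation:
Op 1: place WQ@(2,3)
Op 2: remove (2,3)
Op 3: place BB@(1,0)
Op 4: place BK@(0,4)
Op 5: place WB@(4,1)
Per-piece attacks for W:
  WB@(4,1): attacks (3,2) (2,3) (1,4) (3,0)
Union (4 distinct): (1,4) (2,3) (3,0) (3,2)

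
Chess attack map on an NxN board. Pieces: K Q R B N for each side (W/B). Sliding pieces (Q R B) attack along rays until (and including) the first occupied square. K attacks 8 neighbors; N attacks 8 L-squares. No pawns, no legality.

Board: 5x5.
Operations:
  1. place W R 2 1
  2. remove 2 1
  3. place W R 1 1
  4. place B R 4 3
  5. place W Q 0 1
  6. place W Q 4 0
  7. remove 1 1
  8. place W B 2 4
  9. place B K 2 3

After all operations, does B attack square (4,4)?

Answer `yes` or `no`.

Answer: yes

Derivation:
Op 1: place WR@(2,1)
Op 2: remove (2,1)
Op 3: place WR@(1,1)
Op 4: place BR@(4,3)
Op 5: place WQ@(0,1)
Op 6: place WQ@(4,0)
Op 7: remove (1,1)
Op 8: place WB@(2,4)
Op 9: place BK@(2,3)
Per-piece attacks for B:
  BK@(2,3): attacks (2,4) (2,2) (3,3) (1,3) (3,4) (3,2) (1,4) (1,2)
  BR@(4,3): attacks (4,4) (4,2) (4,1) (4,0) (3,3) (2,3) [ray(0,-1) blocked at (4,0); ray(-1,0) blocked at (2,3)]
B attacks (4,4): yes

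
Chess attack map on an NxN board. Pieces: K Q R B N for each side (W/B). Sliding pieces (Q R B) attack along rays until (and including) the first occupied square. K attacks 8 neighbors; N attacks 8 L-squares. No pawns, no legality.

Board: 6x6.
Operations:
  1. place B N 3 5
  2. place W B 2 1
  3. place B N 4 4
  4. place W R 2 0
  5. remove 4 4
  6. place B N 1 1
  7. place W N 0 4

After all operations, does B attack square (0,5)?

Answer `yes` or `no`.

Op 1: place BN@(3,5)
Op 2: place WB@(2,1)
Op 3: place BN@(4,4)
Op 4: place WR@(2,0)
Op 5: remove (4,4)
Op 6: place BN@(1,1)
Op 7: place WN@(0,4)
Per-piece attacks for B:
  BN@(1,1): attacks (2,3) (3,2) (0,3) (3,0)
  BN@(3,5): attacks (4,3) (5,4) (2,3) (1,4)
B attacks (0,5): no

Answer: no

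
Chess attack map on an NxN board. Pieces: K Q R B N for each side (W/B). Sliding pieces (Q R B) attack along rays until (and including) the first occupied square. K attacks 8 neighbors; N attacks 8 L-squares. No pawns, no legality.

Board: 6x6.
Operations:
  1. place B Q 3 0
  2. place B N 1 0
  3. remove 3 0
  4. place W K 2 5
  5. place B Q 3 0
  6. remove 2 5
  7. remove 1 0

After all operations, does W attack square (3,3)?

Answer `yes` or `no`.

Op 1: place BQ@(3,0)
Op 2: place BN@(1,0)
Op 3: remove (3,0)
Op 4: place WK@(2,5)
Op 5: place BQ@(3,0)
Op 6: remove (2,5)
Op 7: remove (1,0)
Per-piece attacks for W:
W attacks (3,3): no

Answer: no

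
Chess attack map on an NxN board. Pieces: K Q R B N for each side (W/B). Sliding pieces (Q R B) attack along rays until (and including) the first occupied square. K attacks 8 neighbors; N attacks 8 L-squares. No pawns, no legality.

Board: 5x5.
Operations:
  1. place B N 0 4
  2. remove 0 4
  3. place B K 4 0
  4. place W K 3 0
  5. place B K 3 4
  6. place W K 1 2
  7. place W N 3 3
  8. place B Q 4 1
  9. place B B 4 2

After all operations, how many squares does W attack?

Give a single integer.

Answer: 14

Derivation:
Op 1: place BN@(0,4)
Op 2: remove (0,4)
Op 3: place BK@(4,0)
Op 4: place WK@(3,0)
Op 5: place BK@(3,4)
Op 6: place WK@(1,2)
Op 7: place WN@(3,3)
Op 8: place BQ@(4,1)
Op 9: place BB@(4,2)
Per-piece attacks for W:
  WK@(1,2): attacks (1,3) (1,1) (2,2) (0,2) (2,3) (2,1) (0,3) (0,1)
  WK@(3,0): attacks (3,1) (4,0) (2,0) (4,1) (2,1)
  WN@(3,3): attacks (1,4) (4,1) (2,1) (1,2)
Union (14 distinct): (0,1) (0,2) (0,3) (1,1) (1,2) (1,3) (1,4) (2,0) (2,1) (2,2) (2,3) (3,1) (4,0) (4,1)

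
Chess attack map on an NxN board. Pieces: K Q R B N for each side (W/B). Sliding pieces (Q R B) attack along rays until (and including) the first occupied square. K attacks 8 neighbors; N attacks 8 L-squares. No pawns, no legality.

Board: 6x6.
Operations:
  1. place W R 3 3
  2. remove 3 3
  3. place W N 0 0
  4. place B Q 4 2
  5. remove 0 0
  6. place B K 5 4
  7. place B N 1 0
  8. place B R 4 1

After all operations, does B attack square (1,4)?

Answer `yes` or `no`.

Answer: no

Derivation:
Op 1: place WR@(3,3)
Op 2: remove (3,3)
Op 3: place WN@(0,0)
Op 4: place BQ@(4,2)
Op 5: remove (0,0)
Op 6: place BK@(5,4)
Op 7: place BN@(1,0)
Op 8: place BR@(4,1)
Per-piece attacks for B:
  BN@(1,0): attacks (2,2) (3,1) (0,2)
  BR@(4,1): attacks (4,2) (4,0) (5,1) (3,1) (2,1) (1,1) (0,1) [ray(0,1) blocked at (4,2)]
  BQ@(4,2): attacks (4,3) (4,4) (4,5) (4,1) (5,2) (3,2) (2,2) (1,2) (0,2) (5,3) (5,1) (3,3) (2,4) (1,5) (3,1) (2,0) [ray(0,-1) blocked at (4,1)]
  BK@(5,4): attacks (5,5) (5,3) (4,4) (4,5) (4,3)
B attacks (1,4): no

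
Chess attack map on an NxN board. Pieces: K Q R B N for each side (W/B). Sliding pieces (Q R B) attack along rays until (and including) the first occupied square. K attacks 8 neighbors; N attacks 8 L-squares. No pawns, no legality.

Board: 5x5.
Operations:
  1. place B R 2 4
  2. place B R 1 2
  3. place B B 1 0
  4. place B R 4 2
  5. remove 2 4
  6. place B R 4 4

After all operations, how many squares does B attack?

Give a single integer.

Op 1: place BR@(2,4)
Op 2: place BR@(1,2)
Op 3: place BB@(1,0)
Op 4: place BR@(4,2)
Op 5: remove (2,4)
Op 6: place BR@(4,4)
Per-piece attacks for B:
  BB@(1,0): attacks (2,1) (3,2) (4,3) (0,1)
  BR@(1,2): attacks (1,3) (1,4) (1,1) (1,0) (2,2) (3,2) (4,2) (0,2) [ray(0,-1) blocked at (1,0); ray(1,0) blocked at (4,2)]
  BR@(4,2): attacks (4,3) (4,4) (4,1) (4,0) (3,2) (2,2) (1,2) [ray(0,1) blocked at (4,4); ray(-1,0) blocked at (1,2)]
  BR@(4,4): attacks (4,3) (4,2) (3,4) (2,4) (1,4) (0,4) [ray(0,-1) blocked at (4,2)]
Union (18 distinct): (0,1) (0,2) (0,4) (1,0) (1,1) (1,2) (1,3) (1,4) (2,1) (2,2) (2,4) (3,2) (3,4) (4,0) (4,1) (4,2) (4,3) (4,4)

Answer: 18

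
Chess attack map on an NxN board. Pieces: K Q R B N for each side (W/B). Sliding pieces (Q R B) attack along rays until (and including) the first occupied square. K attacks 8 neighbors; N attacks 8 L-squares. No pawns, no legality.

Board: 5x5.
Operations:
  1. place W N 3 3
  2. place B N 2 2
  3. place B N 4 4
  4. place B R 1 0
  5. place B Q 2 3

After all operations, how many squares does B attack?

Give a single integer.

Answer: 19

Derivation:
Op 1: place WN@(3,3)
Op 2: place BN@(2,2)
Op 3: place BN@(4,4)
Op 4: place BR@(1,0)
Op 5: place BQ@(2,3)
Per-piece attacks for B:
  BR@(1,0): attacks (1,1) (1,2) (1,3) (1,4) (2,0) (3,0) (4,0) (0,0)
  BN@(2,2): attacks (3,4) (4,3) (1,4) (0,3) (3,0) (4,1) (1,0) (0,1)
  BQ@(2,3): attacks (2,4) (2,2) (3,3) (1,3) (0,3) (3,4) (3,2) (4,1) (1,4) (1,2) (0,1) [ray(0,-1) blocked at (2,2); ray(1,0) blocked at (3,3)]
  BN@(4,4): attacks (3,2) (2,3)
Union (19 distinct): (0,0) (0,1) (0,3) (1,0) (1,1) (1,2) (1,3) (1,4) (2,0) (2,2) (2,3) (2,4) (3,0) (3,2) (3,3) (3,4) (4,0) (4,1) (4,3)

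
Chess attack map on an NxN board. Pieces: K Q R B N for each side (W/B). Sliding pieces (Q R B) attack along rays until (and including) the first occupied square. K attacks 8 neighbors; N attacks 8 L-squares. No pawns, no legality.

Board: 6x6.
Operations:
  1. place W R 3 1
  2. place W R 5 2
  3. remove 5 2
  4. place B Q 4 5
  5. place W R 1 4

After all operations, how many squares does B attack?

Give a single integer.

Op 1: place WR@(3,1)
Op 2: place WR@(5,2)
Op 3: remove (5,2)
Op 4: place BQ@(4,5)
Op 5: place WR@(1,4)
Per-piece attacks for B:
  BQ@(4,5): attacks (4,4) (4,3) (4,2) (4,1) (4,0) (5,5) (3,5) (2,5) (1,5) (0,5) (5,4) (3,4) (2,3) (1,2) (0,1)
Union (15 distinct): (0,1) (0,5) (1,2) (1,5) (2,3) (2,5) (3,4) (3,5) (4,0) (4,1) (4,2) (4,3) (4,4) (5,4) (5,5)

Answer: 15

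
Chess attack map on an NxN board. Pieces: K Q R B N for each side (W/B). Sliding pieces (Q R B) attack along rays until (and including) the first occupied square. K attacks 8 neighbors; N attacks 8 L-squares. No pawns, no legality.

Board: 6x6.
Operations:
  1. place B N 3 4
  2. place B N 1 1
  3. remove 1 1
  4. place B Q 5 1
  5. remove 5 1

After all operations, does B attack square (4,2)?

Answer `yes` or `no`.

Op 1: place BN@(3,4)
Op 2: place BN@(1,1)
Op 3: remove (1,1)
Op 4: place BQ@(5,1)
Op 5: remove (5,1)
Per-piece attacks for B:
  BN@(3,4): attacks (5,5) (1,5) (4,2) (5,3) (2,2) (1,3)
B attacks (4,2): yes

Answer: yes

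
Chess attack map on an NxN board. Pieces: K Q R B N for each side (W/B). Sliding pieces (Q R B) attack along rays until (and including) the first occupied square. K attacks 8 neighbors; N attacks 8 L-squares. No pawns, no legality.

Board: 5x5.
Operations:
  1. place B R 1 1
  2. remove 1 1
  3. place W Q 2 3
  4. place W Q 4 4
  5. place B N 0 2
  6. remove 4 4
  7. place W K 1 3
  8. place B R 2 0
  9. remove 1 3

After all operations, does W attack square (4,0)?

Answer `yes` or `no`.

Op 1: place BR@(1,1)
Op 2: remove (1,1)
Op 3: place WQ@(2,3)
Op 4: place WQ@(4,4)
Op 5: place BN@(0,2)
Op 6: remove (4,4)
Op 7: place WK@(1,3)
Op 8: place BR@(2,0)
Op 9: remove (1,3)
Per-piece attacks for W:
  WQ@(2,3): attacks (2,4) (2,2) (2,1) (2,0) (3,3) (4,3) (1,3) (0,3) (3,4) (3,2) (4,1) (1,4) (1,2) (0,1) [ray(0,-1) blocked at (2,0)]
W attacks (4,0): no

Answer: no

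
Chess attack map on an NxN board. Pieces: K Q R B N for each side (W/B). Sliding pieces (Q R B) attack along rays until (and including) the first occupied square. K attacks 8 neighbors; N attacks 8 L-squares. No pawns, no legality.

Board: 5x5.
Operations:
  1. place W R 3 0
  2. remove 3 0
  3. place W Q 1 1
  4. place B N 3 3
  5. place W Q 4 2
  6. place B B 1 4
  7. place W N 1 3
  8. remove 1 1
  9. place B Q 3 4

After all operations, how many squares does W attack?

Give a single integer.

Answer: 14

Derivation:
Op 1: place WR@(3,0)
Op 2: remove (3,0)
Op 3: place WQ@(1,1)
Op 4: place BN@(3,3)
Op 5: place WQ@(4,2)
Op 6: place BB@(1,4)
Op 7: place WN@(1,3)
Op 8: remove (1,1)
Op 9: place BQ@(3,4)
Per-piece attacks for W:
  WN@(1,3): attacks (3,4) (2,1) (3,2) (0,1)
  WQ@(4,2): attacks (4,3) (4,4) (4,1) (4,0) (3,2) (2,2) (1,2) (0,2) (3,3) (3,1) (2,0) [ray(-1,1) blocked at (3,3)]
Union (14 distinct): (0,1) (0,2) (1,2) (2,0) (2,1) (2,2) (3,1) (3,2) (3,3) (3,4) (4,0) (4,1) (4,3) (4,4)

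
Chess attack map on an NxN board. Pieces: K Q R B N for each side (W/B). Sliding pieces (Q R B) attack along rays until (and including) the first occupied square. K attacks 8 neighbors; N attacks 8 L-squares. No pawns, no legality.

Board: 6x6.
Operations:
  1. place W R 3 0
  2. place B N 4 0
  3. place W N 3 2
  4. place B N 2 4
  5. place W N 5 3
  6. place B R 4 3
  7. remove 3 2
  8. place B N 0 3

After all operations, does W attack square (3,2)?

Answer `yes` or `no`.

Answer: yes

Derivation:
Op 1: place WR@(3,0)
Op 2: place BN@(4,0)
Op 3: place WN@(3,2)
Op 4: place BN@(2,4)
Op 5: place WN@(5,3)
Op 6: place BR@(4,3)
Op 7: remove (3,2)
Op 8: place BN@(0,3)
Per-piece attacks for W:
  WR@(3,0): attacks (3,1) (3,2) (3,3) (3,4) (3,5) (4,0) (2,0) (1,0) (0,0) [ray(1,0) blocked at (4,0)]
  WN@(5,3): attacks (4,5) (3,4) (4,1) (3,2)
W attacks (3,2): yes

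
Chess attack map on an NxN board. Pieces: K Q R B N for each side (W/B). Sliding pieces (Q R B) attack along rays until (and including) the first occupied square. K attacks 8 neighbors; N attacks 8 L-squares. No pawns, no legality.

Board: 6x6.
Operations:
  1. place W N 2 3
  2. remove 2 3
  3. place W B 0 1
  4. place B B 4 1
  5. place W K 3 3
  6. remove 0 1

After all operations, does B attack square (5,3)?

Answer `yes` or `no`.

Answer: no

Derivation:
Op 1: place WN@(2,3)
Op 2: remove (2,3)
Op 3: place WB@(0,1)
Op 4: place BB@(4,1)
Op 5: place WK@(3,3)
Op 6: remove (0,1)
Per-piece attacks for B:
  BB@(4,1): attacks (5,2) (5,0) (3,2) (2,3) (1,4) (0,5) (3,0)
B attacks (5,3): no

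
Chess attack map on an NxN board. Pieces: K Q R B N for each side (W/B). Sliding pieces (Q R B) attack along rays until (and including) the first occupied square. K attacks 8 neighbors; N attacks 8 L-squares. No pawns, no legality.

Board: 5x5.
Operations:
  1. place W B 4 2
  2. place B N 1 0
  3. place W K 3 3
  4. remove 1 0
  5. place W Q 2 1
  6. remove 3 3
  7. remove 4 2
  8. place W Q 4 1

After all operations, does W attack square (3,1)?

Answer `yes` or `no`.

Answer: yes

Derivation:
Op 1: place WB@(4,2)
Op 2: place BN@(1,0)
Op 3: place WK@(3,3)
Op 4: remove (1,0)
Op 5: place WQ@(2,1)
Op 6: remove (3,3)
Op 7: remove (4,2)
Op 8: place WQ@(4,1)
Per-piece attacks for W:
  WQ@(2,1): attacks (2,2) (2,3) (2,4) (2,0) (3,1) (4,1) (1,1) (0,1) (3,2) (4,3) (3,0) (1,2) (0,3) (1,0) [ray(1,0) blocked at (4,1)]
  WQ@(4,1): attacks (4,2) (4,3) (4,4) (4,0) (3,1) (2,1) (3,2) (2,3) (1,4) (3,0) [ray(-1,0) blocked at (2,1)]
W attacks (3,1): yes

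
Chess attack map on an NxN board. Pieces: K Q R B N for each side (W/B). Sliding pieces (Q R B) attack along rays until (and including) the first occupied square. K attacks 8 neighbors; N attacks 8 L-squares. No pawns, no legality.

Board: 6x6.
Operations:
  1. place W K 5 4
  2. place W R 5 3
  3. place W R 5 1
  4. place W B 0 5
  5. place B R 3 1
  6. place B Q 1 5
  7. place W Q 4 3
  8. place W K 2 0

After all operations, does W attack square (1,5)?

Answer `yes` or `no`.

Answer: no

Derivation:
Op 1: place WK@(5,4)
Op 2: place WR@(5,3)
Op 3: place WR@(5,1)
Op 4: place WB@(0,5)
Op 5: place BR@(3,1)
Op 6: place BQ@(1,5)
Op 7: place WQ@(4,3)
Op 8: place WK@(2,0)
Per-piece attacks for W:
  WB@(0,5): attacks (1,4) (2,3) (3,2) (4,1) (5,0)
  WK@(2,0): attacks (2,1) (3,0) (1,0) (3,1) (1,1)
  WQ@(4,3): attacks (4,4) (4,5) (4,2) (4,1) (4,0) (5,3) (3,3) (2,3) (1,3) (0,3) (5,4) (5,2) (3,4) (2,5) (3,2) (2,1) (1,0) [ray(1,0) blocked at (5,3); ray(1,1) blocked at (5,4)]
  WR@(5,1): attacks (5,2) (5,3) (5,0) (4,1) (3,1) [ray(0,1) blocked at (5,3); ray(-1,0) blocked at (3,1)]
  WR@(5,3): attacks (5,4) (5,2) (5,1) (4,3) [ray(0,1) blocked at (5,4); ray(0,-1) blocked at (5,1); ray(-1,0) blocked at (4,3)]
  WK@(5,4): attacks (5,5) (5,3) (4,4) (4,5) (4,3)
W attacks (1,5): no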